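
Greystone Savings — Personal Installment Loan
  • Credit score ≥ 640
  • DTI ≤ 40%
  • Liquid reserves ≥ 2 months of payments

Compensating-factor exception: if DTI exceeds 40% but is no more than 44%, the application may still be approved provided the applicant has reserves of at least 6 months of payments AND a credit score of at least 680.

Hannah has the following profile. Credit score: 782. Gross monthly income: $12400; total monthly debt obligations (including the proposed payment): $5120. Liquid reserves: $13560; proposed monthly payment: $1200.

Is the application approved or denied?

Approved

Credit score 782 ≥ 640 (meets base)
DTI: 5,120 ÷ 12,400 = 41.3%, over the 40% base limit.
Liquid reserves cover 13,560/1,200 = 11.3 months — ≥ 2 required
DTI 41.3% is within the 40%–44% exception band; checking compensating factors.
Override check — reserves: 11.3 mo (ok); score: 782 (ok).
Both compensating conditions met → exception applies.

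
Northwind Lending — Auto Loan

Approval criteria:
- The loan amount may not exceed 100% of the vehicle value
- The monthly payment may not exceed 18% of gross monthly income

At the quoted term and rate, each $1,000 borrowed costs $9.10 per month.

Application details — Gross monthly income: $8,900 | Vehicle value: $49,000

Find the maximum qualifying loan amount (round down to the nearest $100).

Payment cap: 18% × $8,900 = $1,602/month.
At $9.10 per $1,000, that supports 1,602/9.10 × 1,000 ≈ $176,043 → $176,000.
LTV cap: 100% × $49,000 = $49,000 → $49,000.
Binding constraint: loan-to-value.

$49,000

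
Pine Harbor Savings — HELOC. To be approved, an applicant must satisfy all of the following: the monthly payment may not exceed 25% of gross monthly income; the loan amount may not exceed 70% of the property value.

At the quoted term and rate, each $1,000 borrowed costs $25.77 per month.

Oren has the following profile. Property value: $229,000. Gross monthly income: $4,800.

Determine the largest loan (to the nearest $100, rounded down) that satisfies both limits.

Payment cap: 25% × $4,800 = $1,200/month.
At $25.77 per $1,000, that supports 1,200/25.77 × 1,000 ≈ $46,565 → $46,500.
LTV cap: 70% × $229,000 = $160,300 → $160,300.
Binding constraint: payment-to-income.

$46,500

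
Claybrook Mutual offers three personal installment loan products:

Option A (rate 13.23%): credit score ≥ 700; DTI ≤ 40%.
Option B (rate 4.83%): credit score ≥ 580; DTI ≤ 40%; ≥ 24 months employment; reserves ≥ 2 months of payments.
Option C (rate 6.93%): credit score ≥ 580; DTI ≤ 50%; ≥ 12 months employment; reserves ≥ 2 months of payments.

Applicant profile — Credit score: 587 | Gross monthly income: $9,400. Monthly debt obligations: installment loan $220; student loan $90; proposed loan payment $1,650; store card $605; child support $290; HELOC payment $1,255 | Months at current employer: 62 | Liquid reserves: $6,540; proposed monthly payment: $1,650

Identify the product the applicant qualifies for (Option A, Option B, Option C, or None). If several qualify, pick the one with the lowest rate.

Total debts = (220 + 90 + 1,650 + 605 + 290 + 1,255) = 4,110; DTI = 4,110/9,400 = 43.7%.
Reserves = 6,540/1,650 = 4.0 months.
Option A: score 587 < 700; DTI 43.7% > 40% → does not qualify.
Option B: score 587 ≥ 580; DTI 43.7% > 40%; employment 62 ≥ 24 mo; reserves 4.0 ≥ 2 mo → does not qualify.
Option C: score 587 ≥ 580; DTI 43.7% ≤ 50%; employment 62 ≥ 12 mo; reserves 4.0 ≥ 2 mo → qualifies.

Option C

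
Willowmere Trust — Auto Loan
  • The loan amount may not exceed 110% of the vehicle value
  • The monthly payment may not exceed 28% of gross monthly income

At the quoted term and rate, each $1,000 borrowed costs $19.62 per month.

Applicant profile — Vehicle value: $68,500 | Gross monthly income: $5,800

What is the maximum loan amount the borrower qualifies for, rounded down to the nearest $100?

$75,300

Payment cap: 28% × $5,800 = $1,624/month.
At $19.62 per $1,000, that supports 1,624/19.62 × 1,000 ≈ $82,772 → $82,700.
LTV cap: 110% × $68,500 = $75,350 → $75,300.
Binding constraint: loan-to-value.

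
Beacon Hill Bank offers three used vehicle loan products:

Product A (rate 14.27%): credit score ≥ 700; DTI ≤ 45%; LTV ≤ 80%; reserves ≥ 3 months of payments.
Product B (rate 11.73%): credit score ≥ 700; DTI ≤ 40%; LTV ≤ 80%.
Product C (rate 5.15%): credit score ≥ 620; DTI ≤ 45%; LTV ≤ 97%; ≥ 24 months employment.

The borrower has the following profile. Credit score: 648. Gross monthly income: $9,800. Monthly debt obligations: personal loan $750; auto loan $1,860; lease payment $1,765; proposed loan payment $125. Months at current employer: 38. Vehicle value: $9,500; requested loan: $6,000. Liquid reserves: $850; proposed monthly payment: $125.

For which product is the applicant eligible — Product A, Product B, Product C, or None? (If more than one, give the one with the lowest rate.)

Total debts = (750 + 1,860 + 1,765 + 125) = 4,500; DTI = 4,500/9,800 = 45.9%.
LTV = 6,000/9,500 = 63.2%.
Reserves = 850/125 = 6.8 months.
Product A: score 648 < 700; DTI 45.9% > 45%; LTV 63.2% ≤ 80%; reserves 6.8 ≥ 3 mo → does not qualify.
Product B: score 648 < 700; DTI 45.9% > 40%; LTV 63.2% ≤ 80% → does not qualify.
Product C: score 648 ≥ 620; DTI 45.9% > 45%; LTV 63.2% ≤ 97%; employment 38 ≥ 24 mo → does not qualify.

None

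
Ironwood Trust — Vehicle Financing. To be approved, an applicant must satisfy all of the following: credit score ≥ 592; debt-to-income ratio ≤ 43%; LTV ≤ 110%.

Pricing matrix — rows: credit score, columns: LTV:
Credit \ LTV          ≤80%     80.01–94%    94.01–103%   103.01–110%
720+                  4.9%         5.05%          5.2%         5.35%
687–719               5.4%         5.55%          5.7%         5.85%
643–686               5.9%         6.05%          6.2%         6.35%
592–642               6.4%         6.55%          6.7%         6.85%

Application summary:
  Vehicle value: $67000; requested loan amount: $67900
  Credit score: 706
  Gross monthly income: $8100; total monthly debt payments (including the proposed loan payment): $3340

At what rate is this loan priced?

5.7%

Credit score 706 ≥ 592; Debt-to-income = 3,340/8,100 = 41.2% — meets 43% limit
LTV = 67,900/67,000 = 101.3% ≤ 110%
Credit 706 → row 687–719; LTV 101.3% → column 94.01–103%. Grid cell → 5.7%.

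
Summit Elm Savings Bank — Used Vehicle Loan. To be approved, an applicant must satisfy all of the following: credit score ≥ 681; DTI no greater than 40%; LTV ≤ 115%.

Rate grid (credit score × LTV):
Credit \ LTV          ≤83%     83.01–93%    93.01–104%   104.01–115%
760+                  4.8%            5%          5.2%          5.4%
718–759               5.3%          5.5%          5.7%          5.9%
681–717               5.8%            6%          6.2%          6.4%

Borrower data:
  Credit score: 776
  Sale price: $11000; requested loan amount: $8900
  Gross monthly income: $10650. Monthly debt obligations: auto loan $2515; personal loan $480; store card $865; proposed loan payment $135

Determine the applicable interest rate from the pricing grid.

4.8%

Credit score 776 ≥ 681; Total monthly debts = (2,515 + 480 + 865 + 135) = 3,995. DTI = 3,995/10,650 = 37.5% ≤ 40%
LTV: 8,900 ÷ 11,000 = 80.9%, within 115% cap
Row: 776 falls in 760+. Column: 80.9% falls in ≤83%. Rate = 4.8%.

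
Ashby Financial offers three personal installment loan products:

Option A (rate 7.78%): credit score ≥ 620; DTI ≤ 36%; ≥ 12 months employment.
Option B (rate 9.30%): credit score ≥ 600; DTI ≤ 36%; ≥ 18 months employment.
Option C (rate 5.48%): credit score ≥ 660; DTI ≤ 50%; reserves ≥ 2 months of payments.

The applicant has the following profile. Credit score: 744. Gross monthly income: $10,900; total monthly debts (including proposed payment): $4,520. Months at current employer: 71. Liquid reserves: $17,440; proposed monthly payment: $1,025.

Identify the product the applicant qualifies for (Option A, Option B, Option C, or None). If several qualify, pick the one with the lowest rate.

DTI = 4,520/10,900 = 41.5%.
Reserves = 17,440/1,025 = 17.0 months.
Option A: score 744 ≥ 620; DTI 41.5% > 36%; employment 71 ≥ 12 mo → does not qualify.
Option B: score 744 ≥ 600; DTI 41.5% > 36%; employment 71 ≥ 18 mo → does not qualify.
Option C: score 744 ≥ 660; DTI 41.5% ≤ 50%; reserves 17.0 ≥ 2 mo → qualifies.

Option C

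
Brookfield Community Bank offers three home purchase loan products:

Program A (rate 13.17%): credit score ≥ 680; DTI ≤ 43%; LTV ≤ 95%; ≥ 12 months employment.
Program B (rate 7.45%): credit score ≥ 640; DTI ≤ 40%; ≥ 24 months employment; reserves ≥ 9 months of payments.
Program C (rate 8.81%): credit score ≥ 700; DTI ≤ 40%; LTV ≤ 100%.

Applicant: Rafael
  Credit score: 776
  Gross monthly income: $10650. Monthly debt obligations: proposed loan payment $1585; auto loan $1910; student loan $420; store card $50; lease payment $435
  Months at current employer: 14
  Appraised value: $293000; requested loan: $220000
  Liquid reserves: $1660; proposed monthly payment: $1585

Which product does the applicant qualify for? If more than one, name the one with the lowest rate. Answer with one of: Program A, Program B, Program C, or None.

Total debts = (1,585 + 1,910 + 420 + 50 + 435) = 4,400; DTI = 4,400/10,650 = 41.3%.
LTV = 220,000/293,000 = 75.1%.
Reserves = 1,660/1,585 = 1.0 months.
Program A: score 776 ≥ 680; DTI 41.3% ≤ 43%; LTV 75.1% ≤ 95%; employment 14 ≥ 12 mo → qualifies.
Program B: score 776 ≥ 640; DTI 41.3% > 40%; employment 14 < 24 mo; reserves 1.0 < 9 mo → does not qualify.
Program C: score 776 ≥ 700; DTI 41.3% > 40%; LTV 75.1% ≤ 100% → does not qualify.

Program A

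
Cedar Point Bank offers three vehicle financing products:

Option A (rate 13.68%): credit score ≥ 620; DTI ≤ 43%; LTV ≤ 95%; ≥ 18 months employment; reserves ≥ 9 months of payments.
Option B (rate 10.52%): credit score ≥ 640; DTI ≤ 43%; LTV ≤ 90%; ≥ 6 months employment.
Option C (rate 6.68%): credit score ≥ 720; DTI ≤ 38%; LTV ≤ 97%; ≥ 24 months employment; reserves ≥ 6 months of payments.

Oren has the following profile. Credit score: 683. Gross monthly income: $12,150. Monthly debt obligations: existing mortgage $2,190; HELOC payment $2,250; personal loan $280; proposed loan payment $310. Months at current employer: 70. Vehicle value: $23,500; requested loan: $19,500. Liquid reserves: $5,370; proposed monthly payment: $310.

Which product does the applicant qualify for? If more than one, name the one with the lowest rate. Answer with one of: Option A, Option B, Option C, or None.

Total debts = (2,190 + 2,250 + 280 + 310) = 5,030; DTI = 5,030/12,150 = 41.4%.
LTV = 19,500/23,500 = 83%.
Reserves = 5,370/310 = 17.3 months.
Option A: score 683 ≥ 620; DTI 41.4% ≤ 43%; LTV 83% ≤ 95%; employment 70 ≥ 18 mo; reserves 17.3 ≥ 9 mo → qualifies.
Option B: score 683 ≥ 640; DTI 41.4% ≤ 43%; LTV 83% ≤ 90%; employment 70 ≥ 6 mo → qualifies.
Option C: score 683 < 720; DTI 41.4% > 38%; LTV 83% ≤ 97%; employment 70 ≥ 24 mo; reserves 17.3 ≥ 6 mo → does not qualify.
Qualifying: Option A, Option B. Lowest rate is 10.52% → Option B.

Option B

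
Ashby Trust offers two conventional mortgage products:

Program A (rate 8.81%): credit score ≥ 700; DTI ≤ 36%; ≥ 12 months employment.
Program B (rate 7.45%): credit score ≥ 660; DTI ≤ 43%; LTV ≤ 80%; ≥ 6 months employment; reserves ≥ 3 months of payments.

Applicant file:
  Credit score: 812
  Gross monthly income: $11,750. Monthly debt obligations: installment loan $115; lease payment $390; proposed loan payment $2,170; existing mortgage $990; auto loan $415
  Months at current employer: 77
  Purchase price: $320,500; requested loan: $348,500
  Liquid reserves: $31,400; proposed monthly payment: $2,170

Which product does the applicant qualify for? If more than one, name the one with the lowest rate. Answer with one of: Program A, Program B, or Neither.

Program A

Total debts = (115 + 390 + 2,170 + 990 + 415) = 4,080; DTI = 4,080/11,750 = 34.7%.
LTV = 348,500/320,500 = 108.7%.
Reserves = 31,400/2,170 = 14.5 months.
Program A: score 812 ≥ 700; DTI 34.7% ≤ 36%; employment 77 ≥ 12 mo → qualifies.
Program B: score 812 ≥ 660; DTI 34.7% ≤ 43%; LTV 108.7% > 80%; employment 77 ≥ 6 mo; reserves 14.5 ≥ 3 mo → does not qualify.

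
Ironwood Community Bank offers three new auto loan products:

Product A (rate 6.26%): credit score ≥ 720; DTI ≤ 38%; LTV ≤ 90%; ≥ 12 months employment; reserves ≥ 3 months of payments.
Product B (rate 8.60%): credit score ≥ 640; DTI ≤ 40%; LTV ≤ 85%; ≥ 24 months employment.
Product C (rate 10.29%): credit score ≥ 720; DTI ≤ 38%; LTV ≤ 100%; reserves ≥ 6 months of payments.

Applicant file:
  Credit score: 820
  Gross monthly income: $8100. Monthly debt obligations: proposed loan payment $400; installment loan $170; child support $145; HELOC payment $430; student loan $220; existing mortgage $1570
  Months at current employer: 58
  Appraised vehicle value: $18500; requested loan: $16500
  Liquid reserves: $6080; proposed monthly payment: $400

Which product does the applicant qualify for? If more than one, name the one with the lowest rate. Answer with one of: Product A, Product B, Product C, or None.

Total debts = (400 + 170 + 145 + 430 + 220 + 1,570) = 2,935; DTI = 2,935/8,100 = 36.2%.
LTV = 16,500/18,500 = 89.2%.
Reserves = 6,080/400 = 15.2 months.
Product A: score 820 ≥ 720; DTI 36.2% ≤ 38%; LTV 89.2% ≤ 90%; employment 58 ≥ 12 mo; reserves 15.2 ≥ 3 mo → qualifies.
Product B: score 820 ≥ 640; DTI 36.2% ≤ 40%; LTV 89.2% > 85%; employment 58 ≥ 24 mo → does not qualify.
Product C: score 820 ≥ 720; DTI 36.2% ≤ 38%; LTV 89.2% ≤ 100%; reserves 15.2 ≥ 6 mo → qualifies.
Qualifying: Product A, Product C. Lowest rate is 6.26% → Product A.

Product A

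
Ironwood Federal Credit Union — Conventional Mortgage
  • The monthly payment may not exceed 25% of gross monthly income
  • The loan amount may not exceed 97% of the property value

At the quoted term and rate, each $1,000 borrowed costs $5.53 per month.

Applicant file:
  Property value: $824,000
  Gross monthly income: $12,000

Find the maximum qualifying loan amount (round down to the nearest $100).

$542,400

Payment cap: 25% × $12,000 = $3,000/month.
At $5.53 per $1,000, that supports 3,000/5.53 × 1,000 ≈ $542,495 → $542,400.
LTV cap: 97% × $824,000 = $799,280 → $799,200.
Binding constraint: payment-to-income.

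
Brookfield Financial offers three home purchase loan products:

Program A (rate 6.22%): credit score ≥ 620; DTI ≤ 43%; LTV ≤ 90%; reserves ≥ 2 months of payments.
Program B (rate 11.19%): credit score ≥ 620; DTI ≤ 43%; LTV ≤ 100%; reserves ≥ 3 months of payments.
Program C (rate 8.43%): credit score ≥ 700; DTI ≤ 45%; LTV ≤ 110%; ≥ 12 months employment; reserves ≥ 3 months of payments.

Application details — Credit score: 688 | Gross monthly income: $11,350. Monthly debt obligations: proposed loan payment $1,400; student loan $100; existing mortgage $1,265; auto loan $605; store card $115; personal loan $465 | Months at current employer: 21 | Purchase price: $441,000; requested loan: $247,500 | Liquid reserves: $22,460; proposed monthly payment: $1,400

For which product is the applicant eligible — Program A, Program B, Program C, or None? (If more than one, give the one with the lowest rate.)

Program A

Total debts = (1,400 + 100 + 1,265 + 605 + 115 + 465) = 3,950; DTI = 3,950/11,350 = 34.8%.
LTV = 247,500/441,000 = 56.1%.
Reserves = 22,460/1,400 = 16.0 months.
Program A: score 688 ≥ 620; DTI 34.8% ≤ 43%; LTV 56.1% ≤ 90%; reserves 16.0 ≥ 2 mo → qualifies.
Program B: score 688 ≥ 620; DTI 34.8% ≤ 43%; LTV 56.1% ≤ 100%; reserves 16.0 ≥ 3 mo → qualifies.
Program C: score 688 < 700; DTI 34.8% ≤ 45%; LTV 56.1% ≤ 110%; employment 21 ≥ 12 mo; reserves 16.0 ≥ 3 mo → does not qualify.
Qualifying: Program A, Program B. Lowest rate is 6.22% → Program A.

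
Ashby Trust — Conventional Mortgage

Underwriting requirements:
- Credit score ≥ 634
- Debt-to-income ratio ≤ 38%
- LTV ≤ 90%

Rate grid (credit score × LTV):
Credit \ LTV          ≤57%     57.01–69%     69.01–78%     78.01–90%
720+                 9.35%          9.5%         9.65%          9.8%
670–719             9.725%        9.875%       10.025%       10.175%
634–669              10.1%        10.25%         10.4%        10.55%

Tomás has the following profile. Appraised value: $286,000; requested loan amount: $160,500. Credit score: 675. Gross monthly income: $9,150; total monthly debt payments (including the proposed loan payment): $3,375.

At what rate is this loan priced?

9.725%

Credit score 675 ≥ 634; DTI: 3,375 ÷ 9,150 = 36.9%, within the 38% cap
Loan-to-value = 160,500/286,000 = 56.1% — pass (90% max)
Credit 675 → row 670–719; LTV 56.1% → column ≤57%. Grid cell → 9.725%.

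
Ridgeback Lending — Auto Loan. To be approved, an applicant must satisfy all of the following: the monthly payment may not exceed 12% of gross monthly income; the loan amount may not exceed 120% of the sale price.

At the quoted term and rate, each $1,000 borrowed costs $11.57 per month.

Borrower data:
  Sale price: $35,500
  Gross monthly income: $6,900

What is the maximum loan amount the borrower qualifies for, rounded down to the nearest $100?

$42,600

Payment cap: 12% × $6,900 = $828/month.
At $11.57 per $1,000, that supports 828/11.57 × 1,000 ≈ $71,564 → $71,500.
LTV cap: 120% × $35,500 = $42,600 → $42,600.
Binding constraint: loan-to-value.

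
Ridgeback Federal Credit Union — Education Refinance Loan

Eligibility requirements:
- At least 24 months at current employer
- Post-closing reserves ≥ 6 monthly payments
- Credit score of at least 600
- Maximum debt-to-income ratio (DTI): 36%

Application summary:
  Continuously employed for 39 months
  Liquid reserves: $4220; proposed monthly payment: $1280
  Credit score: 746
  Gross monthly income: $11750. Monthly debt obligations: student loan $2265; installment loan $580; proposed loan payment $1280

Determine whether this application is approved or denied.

Employment 39 ≥ 24 months
Liquid reserves cover 4,220/1,280 = 3.3 months — < 6 required
Credit score 746 ≥ 600 (meets)
Total monthly debts = (2,265 + 580 + 1,280) = 4,125. DTI = 4,125/11,750 = 35.1% ≤ 36%
Fails on reserves.

Denied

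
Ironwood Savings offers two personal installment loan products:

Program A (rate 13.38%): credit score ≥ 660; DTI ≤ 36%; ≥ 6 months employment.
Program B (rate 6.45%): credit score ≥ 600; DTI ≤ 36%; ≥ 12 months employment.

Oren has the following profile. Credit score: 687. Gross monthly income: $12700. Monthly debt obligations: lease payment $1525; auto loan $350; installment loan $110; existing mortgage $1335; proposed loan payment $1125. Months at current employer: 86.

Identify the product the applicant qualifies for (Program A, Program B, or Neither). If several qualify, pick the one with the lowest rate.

Total debts = (1,525 + 350 + 110 + 1,335 + 1,125) = 4,445; DTI = 4,445/12,700 = 35%.
Program A: score 687 ≥ 660; DTI 35% ≤ 36%; employment 86 ≥ 6 mo → qualifies.
Program B: score 687 ≥ 600; DTI 35% ≤ 36%; employment 86 ≥ 12 mo → qualifies.
Qualifying: Program A, Program B. Lowest rate is 6.45% → Program B.

Program B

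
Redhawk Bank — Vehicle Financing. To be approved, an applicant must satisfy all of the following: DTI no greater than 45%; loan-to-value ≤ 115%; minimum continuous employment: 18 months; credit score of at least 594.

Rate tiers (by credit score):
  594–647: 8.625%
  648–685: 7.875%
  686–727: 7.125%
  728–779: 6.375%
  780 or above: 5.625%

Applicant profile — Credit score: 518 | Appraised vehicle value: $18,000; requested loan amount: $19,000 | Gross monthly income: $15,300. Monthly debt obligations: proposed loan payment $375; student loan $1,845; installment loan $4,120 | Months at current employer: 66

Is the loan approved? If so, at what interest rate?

Denied

Credit score 518 < 594 (below minimum)
LTV = 19,000/18,000 = 105.6% ≤ 115%
Employment 66 ≥ 18 months
Total monthly debts = (375 + 1,845 + 4,120) = 6,340. DTI = 6,340/15,300 = 41.4% ≤ 45%
Not all requirements met → denied.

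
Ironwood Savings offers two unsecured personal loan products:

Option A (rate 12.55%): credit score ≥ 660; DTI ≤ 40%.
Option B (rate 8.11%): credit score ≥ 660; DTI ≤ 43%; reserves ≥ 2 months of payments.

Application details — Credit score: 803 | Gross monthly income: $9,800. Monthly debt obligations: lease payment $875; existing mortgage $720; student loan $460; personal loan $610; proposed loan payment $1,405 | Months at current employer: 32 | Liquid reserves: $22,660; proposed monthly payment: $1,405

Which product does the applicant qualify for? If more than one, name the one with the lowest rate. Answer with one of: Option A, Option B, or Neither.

Option B

Total debts = (875 + 720 + 460 + 610 + 1,405) = 4,070; DTI = 4,070/9,800 = 41.5%.
Reserves = 22,660/1,405 = 16.1 months.
Option A: score 803 ≥ 660; DTI 41.5% > 40% → does not qualify.
Option B: score 803 ≥ 660; DTI 41.5% ≤ 43%; reserves 16.1 ≥ 2 mo → qualifies.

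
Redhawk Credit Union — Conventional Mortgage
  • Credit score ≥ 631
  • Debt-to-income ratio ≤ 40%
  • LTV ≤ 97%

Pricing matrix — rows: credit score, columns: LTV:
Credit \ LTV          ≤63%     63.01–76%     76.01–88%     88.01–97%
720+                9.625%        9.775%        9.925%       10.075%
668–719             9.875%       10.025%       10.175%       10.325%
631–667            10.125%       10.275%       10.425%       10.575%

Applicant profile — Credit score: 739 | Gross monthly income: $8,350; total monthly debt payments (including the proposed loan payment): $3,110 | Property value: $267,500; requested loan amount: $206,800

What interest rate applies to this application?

Credit score 739 ≥ 631; DTI: 3,110 ÷ 8,350 = 37.2%, within the 40% cap
LTV = 206,800/267,500 = 77.3% ≤ 97%
Row: 739 falls in 720+. Column: 77.3% falls in 76.01–88%. Rate = 9.925%.

9.925%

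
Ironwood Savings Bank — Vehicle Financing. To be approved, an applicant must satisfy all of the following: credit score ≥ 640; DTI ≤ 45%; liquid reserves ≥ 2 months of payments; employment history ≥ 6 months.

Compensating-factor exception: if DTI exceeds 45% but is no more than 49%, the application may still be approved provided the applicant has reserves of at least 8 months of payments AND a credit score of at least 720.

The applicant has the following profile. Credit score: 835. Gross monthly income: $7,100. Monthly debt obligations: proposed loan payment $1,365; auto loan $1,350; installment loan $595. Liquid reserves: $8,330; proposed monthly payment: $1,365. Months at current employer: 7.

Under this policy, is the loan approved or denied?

Denied

Credit score 835 ≥ 640 (meets base)
Total debts = (1,365 + 1,350 + 595) = 3,310. DTI: 3,310 ÷ 7,100 = 46.6%, over the 45% base limit.
Liquid reserves cover 8,330/1,365 = 6.1 months — ≥ 2 required
Employment 7 ≥ 6 months
DTI 46.6% is within the 45%–49% exception band; checking compensating factors.
Override check — reserves: 6.1 mo (short of 8); score: 835 (ok).
Override conditions not both satisfied; exception does not apply.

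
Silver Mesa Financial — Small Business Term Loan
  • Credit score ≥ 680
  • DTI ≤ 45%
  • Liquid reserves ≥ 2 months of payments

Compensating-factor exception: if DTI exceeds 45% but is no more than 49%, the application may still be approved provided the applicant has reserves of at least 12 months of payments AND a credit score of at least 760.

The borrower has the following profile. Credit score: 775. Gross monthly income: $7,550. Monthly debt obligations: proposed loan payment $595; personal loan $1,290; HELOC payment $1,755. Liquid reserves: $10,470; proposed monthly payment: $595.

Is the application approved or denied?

Approved

Credit score 775 ≥ 680 (meets base)
Total debts = (595 + 1,290 + 1,755) = 3,640. DTI = 3,640/7,550 = 48.2% > 45% — standard DTI limit exceeded.
Reserves = 10,470/595 = 17.6 months ≥ 2
48.2% falls in the override range (45%–49%), so the compensating-factor test applies.
Reserves 17.6 ≥ 12 months; credit score 775 ≥ 760.
Both override conditions satisfied; DTI exception granted.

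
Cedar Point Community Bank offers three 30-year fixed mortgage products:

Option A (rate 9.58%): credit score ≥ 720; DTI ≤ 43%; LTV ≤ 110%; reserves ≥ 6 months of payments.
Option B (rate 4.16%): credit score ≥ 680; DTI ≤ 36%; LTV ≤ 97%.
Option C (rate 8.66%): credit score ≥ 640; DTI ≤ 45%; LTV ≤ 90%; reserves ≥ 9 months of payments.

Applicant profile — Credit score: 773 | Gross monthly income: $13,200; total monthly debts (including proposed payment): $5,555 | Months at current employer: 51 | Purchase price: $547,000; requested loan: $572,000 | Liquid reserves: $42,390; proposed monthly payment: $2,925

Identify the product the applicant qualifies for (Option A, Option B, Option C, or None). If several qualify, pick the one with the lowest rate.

Option A

DTI = 5,555/13,200 = 42.1%.
LTV = 572,000/547,000 = 104.6%.
Reserves = 42,390/2,925 = 14.5 months.
Option A: score 773 ≥ 720; DTI 42.1% ≤ 43%; LTV 104.6% ≤ 110%; reserves 14.5 ≥ 6 mo → qualifies.
Option B: score 773 ≥ 680; DTI 42.1% > 36%; LTV 104.6% > 97% → does not qualify.
Option C: score 773 ≥ 640; DTI 42.1% ≤ 45%; LTV 104.6% > 90%; reserves 14.5 ≥ 9 mo → does not qualify.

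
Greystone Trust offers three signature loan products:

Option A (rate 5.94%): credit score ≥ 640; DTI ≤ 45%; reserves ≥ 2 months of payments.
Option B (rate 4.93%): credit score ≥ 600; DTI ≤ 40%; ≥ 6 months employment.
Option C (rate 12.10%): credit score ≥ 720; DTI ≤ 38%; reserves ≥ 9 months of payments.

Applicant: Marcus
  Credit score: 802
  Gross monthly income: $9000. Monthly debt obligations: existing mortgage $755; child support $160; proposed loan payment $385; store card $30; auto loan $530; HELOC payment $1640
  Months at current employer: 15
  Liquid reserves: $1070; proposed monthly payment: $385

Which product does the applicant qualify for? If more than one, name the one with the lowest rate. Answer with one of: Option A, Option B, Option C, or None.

Total debts = (755 + 160 + 385 + 30 + 530 + 1,640) = 3,500; DTI = 3,500/9,000 = 38.9%.
Reserves = 1,070/385 = 2.8 months.
Option A: score 802 ≥ 640; DTI 38.9% ≤ 45%; reserves 2.8 ≥ 2 mo → qualifies.
Option B: score 802 ≥ 600; DTI 38.9% ≤ 40%; employment 15 ≥ 6 mo → qualifies.
Option C: score 802 ≥ 720; DTI 38.9% > 38%; reserves 2.8 < 9 mo → does not qualify.
Qualifying: Option A, Option B. Lowest rate is 4.93% → Option B.

Option B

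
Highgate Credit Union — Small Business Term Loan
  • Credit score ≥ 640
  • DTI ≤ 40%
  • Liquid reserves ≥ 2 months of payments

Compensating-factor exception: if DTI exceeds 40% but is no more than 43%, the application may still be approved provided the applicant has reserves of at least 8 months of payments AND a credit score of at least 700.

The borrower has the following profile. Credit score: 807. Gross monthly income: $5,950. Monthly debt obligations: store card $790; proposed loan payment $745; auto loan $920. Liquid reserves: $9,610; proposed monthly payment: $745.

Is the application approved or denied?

Approved

Credit score 807 ≥ 640 (meets base)
Total debts = (790 + 745 + 920) = 2,455. DTI: 2,455 ÷ 5,950 = 41.3%, over the 40% base limit.
Reserves: 9,610 ÷ 745 = 12.9 months (meets 2-month minimum)
DTI 41.3% is within the 40%–43% exception band; checking compensating factors.
Reserves 12.9 ≥ 8 months; credit score 807 ≥ 700.
Both override conditions satisfied; DTI exception granted.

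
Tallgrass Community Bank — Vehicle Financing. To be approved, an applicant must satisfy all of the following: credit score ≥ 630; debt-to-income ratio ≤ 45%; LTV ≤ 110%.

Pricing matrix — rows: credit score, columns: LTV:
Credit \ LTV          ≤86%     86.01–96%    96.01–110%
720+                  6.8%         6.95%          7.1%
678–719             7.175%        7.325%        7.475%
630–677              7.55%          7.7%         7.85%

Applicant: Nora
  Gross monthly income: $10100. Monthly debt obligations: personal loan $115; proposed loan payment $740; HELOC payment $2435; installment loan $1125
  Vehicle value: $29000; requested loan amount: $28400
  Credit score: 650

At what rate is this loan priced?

Credit score 650 ≥ 630; Total monthly debts = (115 + 740 + 2,435 + 1,125) = 4,415. DTI: 4,415 ÷ 10,100 = 43.7%, within the 45% cap
Loan-to-value = 28,400/29,000 = 97.9% — pass (110% max)
Score 650 is in the 630–677 band; LTV 97.9% is in the 96.01–110% band → 7.85%.

7.85%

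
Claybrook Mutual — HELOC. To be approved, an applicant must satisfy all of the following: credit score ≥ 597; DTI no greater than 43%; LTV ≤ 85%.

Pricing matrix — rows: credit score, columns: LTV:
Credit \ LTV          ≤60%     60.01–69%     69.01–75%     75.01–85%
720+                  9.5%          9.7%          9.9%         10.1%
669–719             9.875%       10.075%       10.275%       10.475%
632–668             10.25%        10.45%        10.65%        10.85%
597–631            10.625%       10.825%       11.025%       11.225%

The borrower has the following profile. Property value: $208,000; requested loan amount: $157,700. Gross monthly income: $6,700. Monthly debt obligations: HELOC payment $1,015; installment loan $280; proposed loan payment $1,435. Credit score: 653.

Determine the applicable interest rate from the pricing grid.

10.85%

Credit score 653 ≥ 597; Total monthly debts = (1,015 + 280 + 1,435) = 2,730. Debt-to-income = 2,730/6,700 = 40.7% — meets 43% limit
LTV: 157,700 ÷ 208,000 = 75.8%, within 85% cap
Credit 653 → row 632–668; LTV 75.8% → column 75.01–85%. Grid cell → 10.85%.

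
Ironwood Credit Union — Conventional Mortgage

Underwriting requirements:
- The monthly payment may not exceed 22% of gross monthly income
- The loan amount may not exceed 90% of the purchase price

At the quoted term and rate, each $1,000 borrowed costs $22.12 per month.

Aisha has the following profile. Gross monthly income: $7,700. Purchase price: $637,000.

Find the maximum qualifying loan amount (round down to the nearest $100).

$76,500

Payment cap: 22% × $7,700 = $1,694/month.
At $22.12 per $1,000, that supports 1,694/22.12 × 1,000 ≈ $76,582 → $76,500.
LTV cap: 90% × $637,000 = $573,300 → $573,300.
Binding constraint: payment-to-income.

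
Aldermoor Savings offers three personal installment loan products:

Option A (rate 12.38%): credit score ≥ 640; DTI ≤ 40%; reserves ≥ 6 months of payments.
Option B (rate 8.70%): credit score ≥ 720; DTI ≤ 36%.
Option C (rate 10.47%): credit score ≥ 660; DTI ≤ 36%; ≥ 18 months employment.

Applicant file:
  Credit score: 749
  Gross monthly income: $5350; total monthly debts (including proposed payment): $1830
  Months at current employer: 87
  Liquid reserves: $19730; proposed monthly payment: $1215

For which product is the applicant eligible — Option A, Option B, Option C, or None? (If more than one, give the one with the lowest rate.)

Option B

DTI = 1,830/5,350 = 34.2%.
Reserves = 19,730/1,215 = 16.2 months.
Option A: score 749 ≥ 640; DTI 34.2% ≤ 40%; reserves 16.2 ≥ 6 mo → qualifies.
Option B: score 749 ≥ 720; DTI 34.2% ≤ 36% → qualifies.
Option C: score 749 ≥ 660; DTI 34.2% ≤ 36%; employment 87 ≥ 18 mo → qualifies.
Qualifying: Option A, Option B, Option C. Lowest rate is 8.70% → Option B.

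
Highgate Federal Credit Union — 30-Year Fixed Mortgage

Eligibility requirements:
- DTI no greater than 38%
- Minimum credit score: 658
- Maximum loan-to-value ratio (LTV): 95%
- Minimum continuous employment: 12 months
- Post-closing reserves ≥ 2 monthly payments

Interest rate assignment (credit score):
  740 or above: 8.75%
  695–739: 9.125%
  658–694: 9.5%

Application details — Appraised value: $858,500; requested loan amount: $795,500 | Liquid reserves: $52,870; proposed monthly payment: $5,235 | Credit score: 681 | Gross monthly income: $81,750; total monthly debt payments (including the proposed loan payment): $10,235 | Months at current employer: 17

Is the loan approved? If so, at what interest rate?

Credit score 681 ≥ 658 (meets minimum)
DTI: 10,235 ÷ 81,750 = 12.5%, within the 38% cap
Reserves: 52,870 ÷ 5,235 = 10.1 months (meets 2-month minimum)
Employment 17 ≥ 12 months
Loan-to-value = 795,500/858,500 = 92.7% — pass (95% max)
All requirements met. Score 681 falls in the 658–694 tier → 9.5%.

Approved at 9.5%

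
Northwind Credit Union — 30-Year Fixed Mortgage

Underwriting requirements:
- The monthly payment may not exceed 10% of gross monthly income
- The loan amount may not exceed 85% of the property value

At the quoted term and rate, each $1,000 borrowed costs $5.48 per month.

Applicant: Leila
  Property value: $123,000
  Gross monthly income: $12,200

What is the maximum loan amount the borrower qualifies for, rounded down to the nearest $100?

$104,500

Payment cap: 10% × $12,200 = $1,220/month.
At $5.48 per $1,000, that supports 1,220/5.48 × 1,000 ≈ $222,627 → $222,600.
LTV cap: 85% × $123,000 = $104,550 → $104,500.
Binding constraint: loan-to-value.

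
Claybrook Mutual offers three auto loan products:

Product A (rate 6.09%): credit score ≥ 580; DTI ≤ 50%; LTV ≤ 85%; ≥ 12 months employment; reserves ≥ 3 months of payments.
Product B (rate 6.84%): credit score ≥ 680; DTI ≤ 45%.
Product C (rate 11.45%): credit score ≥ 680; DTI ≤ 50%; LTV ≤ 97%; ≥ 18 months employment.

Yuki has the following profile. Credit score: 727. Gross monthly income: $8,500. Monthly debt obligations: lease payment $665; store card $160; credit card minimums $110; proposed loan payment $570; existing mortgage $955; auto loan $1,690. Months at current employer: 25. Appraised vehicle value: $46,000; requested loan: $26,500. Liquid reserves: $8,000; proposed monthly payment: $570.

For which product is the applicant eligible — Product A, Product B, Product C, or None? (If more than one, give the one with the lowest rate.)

Product A

Total debts = (665 + 160 + 110 + 570 + 955 + 1,690) = 4,150; DTI = 4,150/8,500 = 48.8%.
LTV = 26,500/46,000 = 57.6%.
Reserves = 8,000/570 = 14.0 months.
Product A: score 727 ≥ 580; DTI 48.8% ≤ 50%; LTV 57.6% ≤ 85%; employment 25 ≥ 12 mo; reserves 14.0 ≥ 3 mo → qualifies.
Product B: score 727 ≥ 680; DTI 48.8% > 45% → does not qualify.
Product C: score 727 ≥ 680; DTI 48.8% ≤ 50%; LTV 57.6% ≤ 97%; employment 25 ≥ 18 mo → qualifies.
Qualifying: Product A, Product C. Lowest rate is 6.09% → Product A.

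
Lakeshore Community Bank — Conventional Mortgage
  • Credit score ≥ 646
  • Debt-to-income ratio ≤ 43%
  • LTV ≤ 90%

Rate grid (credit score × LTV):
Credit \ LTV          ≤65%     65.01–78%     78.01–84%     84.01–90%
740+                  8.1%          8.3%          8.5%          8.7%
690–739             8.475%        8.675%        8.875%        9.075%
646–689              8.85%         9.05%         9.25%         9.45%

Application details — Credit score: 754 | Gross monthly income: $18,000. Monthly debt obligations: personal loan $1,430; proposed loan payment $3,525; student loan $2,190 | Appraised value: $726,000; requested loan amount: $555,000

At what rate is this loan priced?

Credit score 754 ≥ 646; Total monthly debts = (1,430 + 3,525 + 2,190) = 7,145. DTI = 7,145/18,000 = 39.7% ≤ 43%
LTV: 555,000 ÷ 726,000 = 76.4%, within 90% cap
Credit 754 → row 740+; LTV 76.4% → column 65.01–78%. Grid cell → 8.3%.

8.3%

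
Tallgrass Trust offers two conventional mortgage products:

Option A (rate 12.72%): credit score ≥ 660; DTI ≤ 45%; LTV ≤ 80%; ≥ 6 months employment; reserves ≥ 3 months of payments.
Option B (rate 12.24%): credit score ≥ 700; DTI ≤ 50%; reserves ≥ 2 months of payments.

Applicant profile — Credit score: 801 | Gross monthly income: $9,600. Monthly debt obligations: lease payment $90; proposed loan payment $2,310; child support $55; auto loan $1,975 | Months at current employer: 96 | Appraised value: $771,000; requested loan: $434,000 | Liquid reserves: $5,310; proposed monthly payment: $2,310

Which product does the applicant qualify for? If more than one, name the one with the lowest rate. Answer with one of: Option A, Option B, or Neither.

Total debts = (90 + 2,310 + 55 + 1,975) = 4,430; DTI = 4,430/9,600 = 46.1%.
LTV = 434,000/771,000 = 56.3%.
Reserves = 5,310/2,310 = 2.3 months.
Option A: score 801 ≥ 660; DTI 46.1% > 45%; LTV 56.3% ≤ 80%; employment 96 ≥ 6 mo; reserves 2.3 < 3 mo → does not qualify.
Option B: score 801 ≥ 700; DTI 46.1% ≤ 50%; reserves 2.3 ≥ 2 mo → qualifies.

Option B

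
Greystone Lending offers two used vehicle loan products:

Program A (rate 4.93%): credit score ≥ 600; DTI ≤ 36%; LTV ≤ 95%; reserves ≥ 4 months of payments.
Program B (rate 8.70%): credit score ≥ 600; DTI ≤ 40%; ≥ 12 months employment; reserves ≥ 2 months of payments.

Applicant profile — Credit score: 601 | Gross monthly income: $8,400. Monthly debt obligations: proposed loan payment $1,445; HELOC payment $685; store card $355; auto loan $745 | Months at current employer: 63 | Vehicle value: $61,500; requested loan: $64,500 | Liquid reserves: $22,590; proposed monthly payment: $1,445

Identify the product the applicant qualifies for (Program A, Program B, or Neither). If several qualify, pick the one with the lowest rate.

Total debts = (1,445 + 685 + 355 + 745) = 3,230; DTI = 3,230/8,400 = 38.5%.
LTV = 64,500/61,500 = 104.9%.
Reserves = 22,590/1,445 = 15.6 months.
Program A: score 601 ≥ 600; DTI 38.5% > 36%; LTV 104.9% > 95%; reserves 15.6 ≥ 4 mo → does not qualify.
Program B: score 601 ≥ 600; DTI 38.5% ≤ 40%; employment 63 ≥ 12 mo; reserves 15.6 ≥ 2 mo → qualifies.

Program B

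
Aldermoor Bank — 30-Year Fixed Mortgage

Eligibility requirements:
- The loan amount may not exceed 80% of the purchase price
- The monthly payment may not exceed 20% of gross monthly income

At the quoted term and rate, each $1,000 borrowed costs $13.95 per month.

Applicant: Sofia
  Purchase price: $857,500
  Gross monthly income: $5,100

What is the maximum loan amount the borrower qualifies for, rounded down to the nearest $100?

$73,100

Payment cap: 20% × $5,100 = $1,020/month.
At $13.95 per $1,000, that supports 1,020/13.95 × 1,000 ≈ $73,118 → $73,100.
LTV cap: 80% × $857,500 = $686,000 → $686,000.
Binding constraint: payment-to-income.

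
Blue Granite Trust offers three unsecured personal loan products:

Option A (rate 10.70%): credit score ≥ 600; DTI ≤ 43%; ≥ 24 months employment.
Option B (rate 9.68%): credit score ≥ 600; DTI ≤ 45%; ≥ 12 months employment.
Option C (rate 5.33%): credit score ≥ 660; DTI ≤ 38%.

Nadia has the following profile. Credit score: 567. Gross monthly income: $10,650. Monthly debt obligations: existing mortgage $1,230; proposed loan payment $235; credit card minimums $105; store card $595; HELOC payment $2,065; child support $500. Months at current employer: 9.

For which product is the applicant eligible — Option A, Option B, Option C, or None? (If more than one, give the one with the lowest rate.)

Total debts = (1,230 + 235 + 105 + 595 + 2,065 + 500) = 4,730; DTI = 4,730/10,650 = 44.4%.
Option A: score 567 < 600; DTI 44.4% > 43%; employment 9 < 24 mo → does not qualify.
Option B: score 567 < 600; DTI 44.4% ≤ 45%; employment 9 < 12 mo → does not qualify.
Option C: score 567 < 660; DTI 44.4% > 38% → does not qualify.

None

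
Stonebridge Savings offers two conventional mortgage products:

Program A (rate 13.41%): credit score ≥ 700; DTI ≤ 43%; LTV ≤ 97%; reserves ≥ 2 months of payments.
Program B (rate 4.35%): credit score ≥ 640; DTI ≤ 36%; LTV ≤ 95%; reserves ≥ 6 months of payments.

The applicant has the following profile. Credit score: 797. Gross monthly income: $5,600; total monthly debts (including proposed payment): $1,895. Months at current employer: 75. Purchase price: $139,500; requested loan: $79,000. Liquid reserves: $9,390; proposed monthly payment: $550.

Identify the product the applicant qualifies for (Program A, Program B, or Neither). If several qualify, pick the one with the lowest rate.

Program B

DTI = 1,895/5,600 = 33.8%.
LTV = 79,000/139,500 = 56.6%.
Reserves = 9,390/550 = 17.1 months.
Program A: score 797 ≥ 700; DTI 33.8% ≤ 43%; LTV 56.6% ≤ 97%; reserves 17.1 ≥ 2 mo → qualifies.
Program B: score 797 ≥ 640; DTI 33.8% ≤ 36%; LTV 56.6% ≤ 95%; reserves 17.1 ≥ 6 mo → qualifies.
Qualifying: Program A, Program B. Lowest rate is 4.35% → Program B.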